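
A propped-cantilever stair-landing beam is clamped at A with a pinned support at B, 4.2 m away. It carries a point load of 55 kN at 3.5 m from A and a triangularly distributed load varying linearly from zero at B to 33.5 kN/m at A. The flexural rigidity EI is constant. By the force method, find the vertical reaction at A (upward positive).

R_A = 69.9 kN

Take the reaction at B as the redundant and release it; the primary structure is a cantilever fixed at A.
Downward deflection at the released point B due to the loads:
  point load 55 at a = 3.5: Pa²(3L − a)/(6EI) = 1022/EI
  triangular load, peak 33.5 at the fixed end: w₀L⁴/(30EI) = 347.5/EI
  δ_0 = 1369/EI
Flexibility coefficient — unit upward force at B: δ_{BB} = L³/(3EI) = 24.7/EI.
Compatibility at B: δ_0 − R_B·δ_{BB} = 0, so R_B = 1369/24.7 = 55.45 kN.
Vertical equilibrium: R_A = ΣP − R_B = 125.3 − 55.45 = 69.9 kN.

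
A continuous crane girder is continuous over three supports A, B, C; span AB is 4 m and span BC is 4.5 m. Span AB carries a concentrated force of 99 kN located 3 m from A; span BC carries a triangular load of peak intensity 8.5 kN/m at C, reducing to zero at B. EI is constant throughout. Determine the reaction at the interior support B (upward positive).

R_B = 97.57 kN

Insert a hinge at B; M_B is the redundant, and each span becomes simply supported.
Discontinuity in slope at B on the released structure — sum the simple-span end rotations:
  span AB: point load 99 at a = 3: Pab(L + a)/(6LEI) = 86.62/EI
  span BC: triangular load, peak 8.5: 7w₀L³/(360EI) = 15.06/EI
  relative rotation θ_0 = (86.62 + 15.06)/EI = 101.7/EI
A unit hogging moment at B produces rotation L₁/(3EI) + L₂/(3EI) = 2.833/EI.
Compatibility: M_B·(L₁+L₂)/(3EI) = θ_0, giving M_B = 35.89 kN·m (hogging).
Span AB, ΣM about A with M_B applied at B: R_B^{AB}·4 = 297 + 35.89, so R_B^{AB} = 83.22 kN and R_A = 99 − 83.22 = 15.78 kN.
Span BC, ΣM about C: R_B^{BC}·4.5 = 28.69 + 35.89, so R_B^{BC} = 14.35 kN and R_C = 19.12 − 14.35 = 4.775 kN.
R_B = 83.22 + 14.35 = 97.57 kN.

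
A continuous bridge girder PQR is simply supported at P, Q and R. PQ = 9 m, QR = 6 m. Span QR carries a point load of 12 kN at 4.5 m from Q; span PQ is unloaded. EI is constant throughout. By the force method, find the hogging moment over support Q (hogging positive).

Insert a hinge at Q; M_Q is the redundant, and each span becomes simply supported.
Rotations at Q on the released spans (each span's end-slope, ×1/EI):
  span QR: point load 12 at a = 4.5: Pab(L + b)/(6LEI) = 16.88/EI
  relative rotation θ_0 = (0 + 16.88)/EI = 16.88/EI
A unit hogging moment at Q produces rotation L₁/(3EI) + L₂/(3EI) = 5/EI.
Slope continuity at Q: θ_0 = M_Q·5/EI, so M_Q = 16.88/5 = 3.375 kN·m (hogging).

M_Q = 3.375 kN·m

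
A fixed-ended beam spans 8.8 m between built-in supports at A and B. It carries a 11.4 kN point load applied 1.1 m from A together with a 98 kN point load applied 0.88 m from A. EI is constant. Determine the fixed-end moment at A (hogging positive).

M_A = 79.46 kN·m

Release both end moments; the primary structure is a simply-supported span AB with redundants M_A and M_B.
End rotations of the released simple span under the applied load (×1/EI):
  at A: point load 11.4 at a = 1.1: Pab(L + b)/(6LEI) = 30.17/EI
  at B: point load 11.4 at a = 1.1: Pab(L + a)/(6LEI) = 18.1/EI
  at A: point load 98 at a = 0.88: Pab(L + b)/(6LEI) = 216.3/EI
  at B: point load 98 at a = 0.88: Pab(L + a)/(6LEI) = 125.2/EI
  θ_A0 = 246.5/EI,  θ_B0 = 143.3/EI
Flexibility coefficients: a unit moment at one end gives L/(3EI) there and L/(6EI) at the far end, so f₁₁ = f₂₂ = 2.933/EI and f₁₂ = f₂₁ = 1.467/EI.
Compatibility — zero rotation at each built-in end:
  2.933 M_A + 1.467 M_B = 246.5
  1.467 M_A + 2.933 M_B = 143.3
Solving the pair gives M_A = 79.46 kN·m and M_B = 9.133 kN·m (hogging).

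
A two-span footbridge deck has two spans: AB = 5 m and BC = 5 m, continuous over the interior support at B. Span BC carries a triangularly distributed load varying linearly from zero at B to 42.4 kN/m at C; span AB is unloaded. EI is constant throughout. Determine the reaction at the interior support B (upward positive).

Release continuity at B by inserting a hinge; the redundant is the internal moment M_B. The primary structure is two simply-supported spans AB and BC.
Rotations at B on the released spans (each span's end-slope, ×1/EI):
  span BC: triangular load, peak 42.4: 7w₀L³/(360EI) = 103.1/EI
  relative rotation θ_0 = (0 + 103.1)/EI = 103.1/EI
A unit hogging moment at B produces rotation L₁/(3EI) + L₂/(3EI) = 3.333/EI.
Slope continuity at B: θ_0 = M_B·3.333/EI, so M_B = 103.1/3.333 = 30.92 kN·m (hogging).
Span AB, ΣM about A with M_B applied at B: R_B^{AB}·5 = 0 + 30.92, so R_B^{AB} = 6.183 kN and R_A = 0 − 6.183 = -6.183 kN.
Span BC, ΣM about C: R_B^{BC}·5 = 176.7 + 30.92, so R_B^{BC} = 41.52 kN and R_C = 106 − 41.52 = 64.48 kN.
R_B = 6.183 + 41.52 = 47.7 kN.

R_B = 47.7 kN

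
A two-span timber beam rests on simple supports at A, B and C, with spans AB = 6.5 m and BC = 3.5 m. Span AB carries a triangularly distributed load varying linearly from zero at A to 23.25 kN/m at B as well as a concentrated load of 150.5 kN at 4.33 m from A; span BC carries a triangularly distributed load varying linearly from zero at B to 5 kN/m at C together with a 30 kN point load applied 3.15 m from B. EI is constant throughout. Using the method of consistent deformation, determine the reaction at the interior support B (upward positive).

Take M_B as the redundant. Released structure: two simple spans AB and BC with a hinge at B.
Discontinuity in slope at B on the released structure — sum the simple-span end rotations:
  span AB: triangular load, peak 23.25: w₀L³/(45EI) = 141.9/EI
  span AB: point load 150.5 at a = 4.33: Pab(L + a)/(6LEI) = 392.7/EI
  span BC: triangular load, peak 5: 7w₀L³/(360EI) = 4.168/EI
  span BC: point load 30 at a = 3.15: Pab(L + b)/(6LEI) = 6.064/EI
  relative rotation θ_0 = (534.6 + 10.23)/EI = 544.8/EI
A unit hogging moment at B produces rotation L₁/(3EI) + L₂/(3EI) = 3.333/EI.
Slope continuity at B: θ_0 = M_B·3.333/EI, so M_B = 544.8/3.333 = 163.4 kN·m (hogging).
Span AB, ΣM about A with M_B applied at B: R_B^{AB}·6.5 = 979.1 + 163.4, so R_B^{AB} = 175.8 kN and R_A = 226.1 − 175.8 = 50.29 kN.
Span BC, ΣM about C: R_B^{BC}·3.5 = 20.71 + 163.4, so R_B^{BC} = 52.61 kN and R_C = 38.75 − 52.61 = -13.86 kN.
R_B = 175.8 + 52.61 = 228.4 kN.

R_B = 228.4 kN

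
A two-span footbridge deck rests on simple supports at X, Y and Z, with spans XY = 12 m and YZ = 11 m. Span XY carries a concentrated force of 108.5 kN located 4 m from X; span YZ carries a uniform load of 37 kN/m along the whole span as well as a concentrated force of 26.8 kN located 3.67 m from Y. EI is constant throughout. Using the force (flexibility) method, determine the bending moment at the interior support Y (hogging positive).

M_Y = 394.4 kN·m

Release continuity at Y by inserting a hinge; the redundant is the internal moment M_Y. The primary structure is two simply-supported spans XY and YZ.
Rotations at Y on the released spans (each span's end-slope, ×1/EI):
  span XY: point load 108.5 at a = 4: Pab(L + a)/(6LEI) = 771.6/EI
  span YZ: UDL 37: wL³/(24EI) = 2052/EI
  span YZ: point load 26.8 at a = 3.67: Pab(L + b)/(6LEI) = 200.2/EI
  relative rotation θ_0 = (771.6 + 2252)/EI = 3024/EI
A unit hogging moment at Y produces rotation L₁/(3EI) + L₂/(3EI) = 7.667/EI.
Compatibility: M_Y·(L₁+L₂)/(3EI) = θ_0, giving M_Y = 394.4 kN·m (hogging).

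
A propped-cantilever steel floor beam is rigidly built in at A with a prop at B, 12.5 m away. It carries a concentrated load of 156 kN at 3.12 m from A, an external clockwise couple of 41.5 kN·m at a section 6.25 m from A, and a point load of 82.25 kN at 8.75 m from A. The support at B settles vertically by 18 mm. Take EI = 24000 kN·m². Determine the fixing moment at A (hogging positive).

Choose R_B as the redundant. The primary structure is the cantilever fixed at A.
Deflection at B on the released cantilever, summing each load's contribution:
  point load 156 at a = 3.12: Pa²(3L − a)/(6EI) = 8701/EI
  clockwise couple 41.5 at a = 6.25: M₀a(2L − a)/(2EI) = 2432/EI
  point load 82.25 at a = 8.75: Pa²(3L − a)/(6EI) = 30174/EI
  δ_0 = 41307/EI
Tip deflection under a unit load at B: L³/(3EI) = 651/EI.
With EI = 24000 kN·m²: δ_0 = 1.7211 m and δ_{BB} = 0.027127 m/kN.
Compatibility — the beam at B must follow the support down by 0.018 m: δ_0 − R_B·δ_{BB} = 0.018, so R_B = (1.7211 − 0.018)/0.027127 = 62.78 kN.
Moment equilibrium about A: M_A = Σ(load moments about A) − R_B·L = 1248 − 62.78×12.5 = 463.1 kN·m.

M_A = 463.1 kN·m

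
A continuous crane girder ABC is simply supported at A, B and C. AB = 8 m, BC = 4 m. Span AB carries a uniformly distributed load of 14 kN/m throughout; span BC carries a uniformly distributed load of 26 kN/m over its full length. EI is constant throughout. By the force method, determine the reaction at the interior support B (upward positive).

Release continuity at B by inserting a hinge; the redundant is the internal moment M_B. The primary structure is two simply-supported spans AB and BC.
Rotations at B on the released spans (each span's end-slope, ×1/EI):
  span AB: UDL 14: wL³/(24EI) = 298.7/EI
  span BC: UDL 26: wL³/(24EI) = 69.33/EI
  relative rotation θ_0 = (298.7 + 69.33)/EI = 368/EI
A unit hogging moment at B produces rotation L₁/(3EI) + L₂/(3EI) = 4/EI.
Slope continuity at B: θ_0 = M_B·4/EI, so M_B = 368/4 = 92 kN·m (hogging).
Span AB, ΣM about A with M_B applied at B: R_B^{AB}·8 = 448 + 92, so R_B^{AB} = 67.5 kN and R_A = 112 − 67.5 = 44.5 kN.
Span BC, ΣM about C: R_B^{BC}·4 = 208 + 92, so R_B^{BC} = 75 kN and R_C = 104 − 75 = 29 kN.
R_B = 67.5 + 75 = 142.5 kN.

R_B = 142.5 kN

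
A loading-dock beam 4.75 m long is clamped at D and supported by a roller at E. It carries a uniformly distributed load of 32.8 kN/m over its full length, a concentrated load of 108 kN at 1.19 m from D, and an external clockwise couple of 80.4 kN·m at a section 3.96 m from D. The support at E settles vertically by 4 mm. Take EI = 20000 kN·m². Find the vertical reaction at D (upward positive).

Release the roller at E. Primary structure: cantilever fixed at D.
Primary-structure tip deflection at E by superposition:
  UDL 32.8: wL⁴/(8EI) = 2087/EI
  point load 108 at a = 1.19: Pa²(3L − a)/(6EI) = 332.9/EI
  clockwise couple 80.4 at a = 3.96: M₀a(2L − a)/(2EI) = 881.9/EI
  δ_0 = 3302/EI
Flexibility coefficient — unit upward force at E: δ_{EE} = L³/(3EI) = 35.72/EI.
With EI = 20000 kN·m²: δ_0 = 0.1651 m and δ_{EE} = 0.001786 m/kN.
Compatibility — the beam at E must follow the support down by 0.004 m: δ_0 − R_E·δ_{EE} = 0.004, so R_E = (0.1651 − 0.004)/0.001786 = 90.19 kN.
Vertical equilibrium: R_D = ΣP − R_E = 263.8 − 90.19 = 173.6 kN.

R_D = 173.6 kN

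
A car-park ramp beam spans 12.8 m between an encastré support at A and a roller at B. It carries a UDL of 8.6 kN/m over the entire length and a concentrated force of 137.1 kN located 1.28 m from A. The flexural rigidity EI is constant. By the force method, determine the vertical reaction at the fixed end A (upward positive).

Release the roller at B. Primary structure: cantilever fixed at A.
Free-end deflection of the primary structure under the applied loading (downward +):
  UDL 8.6: wL⁴/(8EI) = 28857/EI
  point load 137.1 at a = 1.28: Pa²(3L − a)/(6EI) = 1390/EI
  δ_0 = 30246/EI
Tip deflection under a unit load at B: L³/(3EI) = 699.1/EI.
The prop prevents deflection at B: R_B = δ_0/δ_{BB} = 30246/699.1 = 43.27 kN.
Vertical equilibrium: R_A = ΣP − R_B = 247.2 − 43.27 = 203.9 kN.

R_A = 203.9 kN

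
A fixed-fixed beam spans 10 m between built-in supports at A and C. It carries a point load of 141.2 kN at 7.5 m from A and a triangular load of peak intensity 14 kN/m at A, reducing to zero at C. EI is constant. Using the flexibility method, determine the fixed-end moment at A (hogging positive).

M_A = 136.2 kN·m

Take the two fixed-end moments M_A, M_C as redundants; the released structure is the simple span AC.
On the primary (simply-supported) span, the end slopes from the loading are:
  at A: point load 141.2 at a = 7.5: Pab(L + b)/(6LEI) = 551.6/EI
  at C: point load 141.2 at a = 7.5: Pab(L + a)/(6LEI) = 772.2/EI
  at A: triangular load, peak 14: w₀L³/(45EI) = 311.1/EI
  at C: triangular load, peak 14: 7w₀L³/(360EI) = 272.2/EI
  θ_A0 = 862.7/EI,  θ_C0 = 1044/EI
Flexibility coefficients: a unit moment at one end gives L/(3EI) there and L/(6EI) at the far end, so f₁₁ = f₂₂ = 3.333/EI and f₁₂ = f₂₁ = 1.667/EI.
Compatibility — zero rotation at each built-in end:
  3.333 M_A + 1.667 M_C = 862.7
  1.667 M_A + 3.333 M_C = 1044
Solving the pair gives M_A = 136.2 kN·m and M_C = 245.2 kN·m (hogging).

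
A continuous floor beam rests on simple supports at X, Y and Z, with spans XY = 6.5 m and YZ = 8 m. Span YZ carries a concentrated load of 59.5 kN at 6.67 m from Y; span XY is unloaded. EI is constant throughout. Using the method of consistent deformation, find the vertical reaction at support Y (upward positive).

Release continuity at Y by inserting a hinge; the redundant is the internal moment M_Y. The primary structure is two simply-supported spans XY and YZ.
Rotations at Y on the released spans (each span's end-slope, ×1/EI):
  span YZ: point load 59.5 at a = 6.67: Pab(L + b)/(6LEI) = 102.6/EI
  relative rotation θ_0 = (0 + 102.6)/EI = 102.6/EI
A unit hogging moment at Y produces rotation L₁/(3EI) + L₂/(3EI) = 4.833/EI.
Slope continuity at Y: θ_0 = M_Y·4.833/EI, so M_Y = 102.6/4.833 = 21.23 kN·m (hogging).
Span XY, ΣM about X with M_Y applied at Y: R_Y^{XY}·6.5 = 0 + 21.23, so R_Y^{XY} = 3.266 kN and R_X = 0 − 3.266 = -3.266 kN.
Span YZ, ΣM about Z: R_Y^{YZ}·8 = 79.14 + 21.23, so R_Y^{YZ} = 12.55 kN and R_Z = 59.5 − 12.55 = 46.95 kN.
R_Y = 3.266 + 12.55 = 15.81 kN.

R_Y = 15.81 kN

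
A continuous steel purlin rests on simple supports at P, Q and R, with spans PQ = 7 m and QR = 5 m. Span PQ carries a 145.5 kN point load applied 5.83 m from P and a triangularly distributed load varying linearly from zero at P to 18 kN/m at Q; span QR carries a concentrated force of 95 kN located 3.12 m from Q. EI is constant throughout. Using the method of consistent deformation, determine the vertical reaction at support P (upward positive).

Take M_Q as the redundant. Released structure: two simple spans PQ and QR with a hinge at Q.
Discontinuity in slope at Q on the released structure — sum the simple-span end rotations:
  span PQ: point load 145.5 at a = 5.83: Pab(L + a)/(6LEI) = 303.2/EI
  span PQ: triangular load, peak 18: w₀L³/(45EI) = 137.2/EI
  span QR: point load 95 at a = 3.12: Pab(L + b)/(6LEI) = 127.8/EI
  relative rotation θ_0 = (440.4 + 127.8)/EI = 568.2/EI
A unit hogging moment at Q produces rotation L₁/(3EI) + L₂/(3EI) = 4/EI.
Compatibility: M_Q·(L₁+L₂)/(3EI) = θ_0, giving M_Q = 142 kN·m (hogging).
Span PQ, ΣM about P with M_Q applied at Q: R_Q^{PQ}·7 = 1142 + 142, so R_Q^{PQ} = 183.5 kN and R_P = 208.5 − 183.5 = 25.03 kN.

R_P = 25.03 kN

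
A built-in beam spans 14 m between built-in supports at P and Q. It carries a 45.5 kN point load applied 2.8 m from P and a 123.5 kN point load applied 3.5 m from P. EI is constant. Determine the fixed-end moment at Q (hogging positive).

M_Q = 101.4 kN·m

Release both end moments; the primary structure is a simply-supported span PQ with redundants M_P and M_Q.
End rotations of the released simple span under the applied load (×1/EI):
  at P: point load 45.5 at a = 2.8: Pab(L + b)/(6LEI) = 428.1/EI
  at Q: point load 45.5 at a = 2.8: Pab(L + a)/(6LEI) = 285.4/EI
  at P: point load 123.5 at a = 3.5: Pab(L + b)/(6LEI) = 1324/EI
  at Q: point load 123.5 at a = 3.5: Pab(L + a)/(6LEI) = 945.5/EI
  θ_P0 = 1752/EI,  θ_Q0 = 1231/EI
Flexibility coefficients: a unit moment at one end gives L/(3EI) there and L/(6EI) at the far end, so f₁₁ = f₂₂ = 4.667/EI and f₁₂ = f₂₁ = 2.333/EI.
Compatibility — zero rotation at each built-in end:
  4.667 M_P + 2.333 M_Q = 1752
  2.333 M_P + 4.667 M_Q = 1231
Solving the pair gives M_P = 324.7 kN·m and M_Q = 101.4 kN·m (hogging).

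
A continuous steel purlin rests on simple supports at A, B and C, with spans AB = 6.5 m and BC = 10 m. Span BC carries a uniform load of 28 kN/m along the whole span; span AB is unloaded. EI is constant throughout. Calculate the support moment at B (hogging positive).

Release continuity at B by inserting a hinge; the redundant is the internal moment M_B. The primary structure is two simply-supported spans AB and BC.
Discontinuity in slope at B on the released structure — sum the simple-span end rotations:
  span BC: UDL 28: wL³/(24EI) = 1167/EI
  relative rotation θ_0 = (0 + 1167)/EI = 1167/EI
A unit hogging moment at B produces rotation L₁/(3EI) + L₂/(3EI) = 5.5/EI.
Compatibility: M_B·(L₁+L₂)/(3EI) = θ_0, giving M_B = 212.1 kN·m (hogging).

M_B = 212.1 kN·m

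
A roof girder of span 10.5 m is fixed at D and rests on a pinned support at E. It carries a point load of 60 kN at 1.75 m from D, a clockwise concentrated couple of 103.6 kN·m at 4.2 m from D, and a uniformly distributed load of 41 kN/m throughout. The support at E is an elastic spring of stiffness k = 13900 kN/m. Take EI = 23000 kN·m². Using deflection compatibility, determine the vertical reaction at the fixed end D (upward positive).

Release the roller at E. Primary structure: cantilever fixed at D.
Deflection at E on the released cantilever, summing each load's contribution:
  point load 60 at a = 1.75: Pa²(3L − a)/(6EI) = 911.1/EI
  clockwise couple 103.6 at a = 4.2: M₀a(2L − a)/(2EI) = 3655/EI
  UDL 41: wL⁴/(8EI) = 62295/EI
  δ_0 = 66861/EI
Tip deflection under a unit load at E: L³/(3EI) = 385.9/EI.
With EI = 23000 kN·m²: δ_0 = 2.907 m and δ_{EE} = 0.016777 m/kN.
Compatibility — the spring shortens by R_E/k under the reaction it provides: δ_0 − R_E·δ_{EE} = R_E/k. With 1/k = 0.000072 m/kN, R_E = δ_0 / (δ_{EE} + 1/k) = 2.907 / (0.016777 + 0.000072) = 172.5 kN.
Vertical equilibrium: R_D = ΣP − R_E = 490.5 − 172.5 = 318 kN.

R_D = 318 kN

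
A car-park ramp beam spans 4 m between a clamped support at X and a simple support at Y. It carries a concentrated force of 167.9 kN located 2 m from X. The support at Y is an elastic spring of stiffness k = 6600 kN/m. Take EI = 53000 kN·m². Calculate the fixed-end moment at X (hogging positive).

Release the roller at Y. Primary structure: cantilever fixed at X.
Deflection at Y on the released cantilever, summing each load's contribution:
  point load 167.9 at a = 2: Pa²(3L − a)/(6EI) = 1119/EI
Tip deflection under a unit load at Y: L³/(3EI) = 21.33/EI.
With EI = 53000 kN·m²: δ_0 = 0.021119 m and δ_{YY} = 0.000403 m/kN.
Compatibility — the spring shortens by R_Y/k under the reaction it provides: δ_0 − R_Y·δ_{YY} = R_Y/k. With 1/k = 0.000152 m/kN, R_Y = δ_0 / (δ_{YY} + 1/k) = 0.021119 / (0.000403 + 0.000152) = 38.12 kN.
Moment equilibrium about X: M_X = Σ(load moments about X) − R_Y·L = 335.8 − 38.12×4 = 183.3 kN·m.

M_X = 183.3 kN·m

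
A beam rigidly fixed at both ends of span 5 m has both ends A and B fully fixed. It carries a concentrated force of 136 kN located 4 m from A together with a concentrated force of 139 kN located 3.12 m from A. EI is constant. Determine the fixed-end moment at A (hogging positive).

Take the two fixed-end moments M_A, M_B as redundants; the released structure is the simple span AB.
Simple-span end rotations at A and B under the given loads:
  at A: point load 136 at a = 4: Pab(L + b)/(6LEI) = 108.8/EI
  at B: point load 136 at a = 4: Pab(L + a)/(6LEI) = 163.2/EI
  at A: point load 139 at a = 3.12: Pab(L + b)/(6LEI) = 187/EI
  at B: point load 139 at a = 3.12: Pab(L + a)/(6LEI) = 220.7/EI
  θ_A0 = 295.8/EI,  θ_B0 = 383.9/EI
Flexibility coefficients: a unit moment at one end gives L/(3EI) there and L/(6EI) at the far end, so f₁₁ = f₂₂ = 1.667/EI and f₁₂ = f₂₁ = 0.8333/EI.
Compatibility — zero rotation at each built-in end:
  1.667 M_A + 0.8333 M_B = 295.8
  0.8333 M_A + 1.667 M_B = 383.9
Solving the pair gives M_A = 83.07 kN·m and M_B = 188.8 kN·m (hogging).

M_A = 83.07 kN·m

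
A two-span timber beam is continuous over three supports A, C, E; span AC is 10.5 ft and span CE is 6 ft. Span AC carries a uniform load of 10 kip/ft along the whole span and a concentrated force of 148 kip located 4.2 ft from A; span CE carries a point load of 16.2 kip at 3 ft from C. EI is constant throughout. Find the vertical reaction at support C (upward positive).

R_C = 188 kip

Release continuity at C by inserting a hinge; the redundant is the internal moment M_C. The primary structure is two simply-supported spans AC and CE.
End slopes at the hinge C, treating each span as simply supported:
  span AC: UDL 10: wL³/(24EI) = 482.3/EI
  span AC: point load 148 at a = 4.2: Pab(L + a)/(6LEI) = 913.8/EI
  span CE: point load 16.2 at a = 3: Pab(L + b)/(6LEI) = 36.45/EI
  relative rotation θ_0 = (1396 + 36.45)/EI = 1433/EI
A unit hogging moment at C produces rotation L₁/(3EI) + L₂/(3EI) = 5.5/EI.
Compatibility: M_C·(L₁+L₂)/(3EI) = θ_0, giving M_C = 260.5 kip·ft (hogging).
Span AC, ΣM about A with M_C applied at C: R_C^{AC}·10.5 = 1173 + 260.5, so R_C^{AC} = 136.5 kip and R_A = 253 − 136.5 = 116.5 kip.
Span CE, ΣM about E: R_C^{CE}·6 = 48.6 + 260.5, so R_C^{CE} = 51.51 kip and R_E = 16.2 − 51.51 = -35.31 kip.
R_C = 136.5 + 51.51 = 188 kip.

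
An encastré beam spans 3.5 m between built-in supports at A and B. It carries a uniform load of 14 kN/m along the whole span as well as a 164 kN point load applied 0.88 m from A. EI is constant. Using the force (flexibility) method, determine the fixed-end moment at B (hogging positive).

Take the two fixed-end moments M_A, M_B as redundants; the released structure is the simple span AB.
End rotations of the released simple span under the applied load (×1/EI):
  at A: UDL 14: wL³/(24EI) = 25.01/EI
  at B: UDL 14: wL³/(24EI) = 25.01/EI
  at A: point load 164 at a = 0.88: Pab(L + b)/(6LEI) = 110.2/EI
  at B: point load 164 at a = 0.88: Pab(L + a)/(6LEI) = 78.86/EI
  θ_A0 = 135.2/EI,  θ_B0 = 103.9/EI
Flexibility coefficients: a unit moment at one end gives L/(3EI) there and L/(6EI) at the far end, so f₁₁ = f₂₂ = 1.167/EI and f₁₂ = f₂₁ = 0.5833/EI.
Compatibility — zero rotation at each built-in end:
  1.167 M_A + 0.5833 M_B = 135.2
  0.5833 M_A + 1.167 M_B = 103.9
Solving the pair gives M_A = 95.16 kN·m and M_B = 41.45 kN·m (hogging).

M_B = 41.45 kN·m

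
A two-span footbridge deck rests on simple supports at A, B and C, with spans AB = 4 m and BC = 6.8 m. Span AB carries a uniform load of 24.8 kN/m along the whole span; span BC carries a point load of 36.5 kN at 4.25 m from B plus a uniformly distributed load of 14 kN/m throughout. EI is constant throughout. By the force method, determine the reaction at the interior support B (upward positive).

R_B = 148.4 kN

Insert a hinge at B; M_B is the redundant, and each span becomes simply supported.
Rotations at B on the released spans (each span's end-slope, ×1/EI):
  span AB: UDL 24.8: wL³/(24EI) = 66.13/EI
  span BC: point load 36.5 at a = 4.25: Pab(L + b)/(6LEI) = 90.65/EI
  span BC: UDL 14: wL³/(24EI) = 183.4/EI
  relative rotation θ_0 = (66.13 + 274.1)/EI = 340.2/EI
A unit hogging moment at B produces rotation L₁/(3EI) + L₂/(3EI) = 3.6/EI.
Compatibility: M_B·(L₁+L₂)/(3EI) = θ_0, giving M_B = 94.5 kN·m (hogging).
Span AB, ΣM about A with M_B applied at B: R_B^{AB}·4 = 198.4 + 94.5, so R_B^{AB} = 73.23 kN and R_A = 99.2 − 73.23 = 25.97 kN.
Span BC, ΣM about C: R_B^{BC}·6.8 = 416.8 + 94.5, so R_B^{BC} = 75.18 kN and R_C = 131.7 − 75.18 = 56.52 kN.
R_B = 73.23 + 75.18 = 148.4 kN.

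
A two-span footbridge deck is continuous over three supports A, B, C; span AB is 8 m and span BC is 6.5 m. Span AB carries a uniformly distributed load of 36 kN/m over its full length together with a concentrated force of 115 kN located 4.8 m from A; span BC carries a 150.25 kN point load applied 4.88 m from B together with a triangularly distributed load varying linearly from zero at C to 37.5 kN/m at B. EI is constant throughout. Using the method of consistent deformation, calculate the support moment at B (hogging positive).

M_B = 354.9 kN·m

Take M_B as the redundant. Released structure: two simple spans AB and BC with a hinge at B.
Rotations at B on the released spans (each span's end-slope, ×1/EI):
  span AB: UDL 36: wL³/(24EI) = 768/EI
  span AB: point load 115 at a = 4.8: Pab(L + a)/(6LEI) = 471/EI
  span BC: point load 150.25 at a = 4.88: Pab(L + b)/(6LEI) = 247.3/EI
  span BC: triangular load, peak 37.5: w₀L³/(45EI) = 228.9/EI
  relative rotation θ_0 = (1239 + 476.2)/EI = 1715/EI
A unit hogging moment at B produces rotation L₁/(3EI) + L₂/(3EI) = 4.833/EI.
Compatibility: M_B·(L₁+L₂)/(3EI) = θ_0, giving M_B = 354.9 kN·m (hogging).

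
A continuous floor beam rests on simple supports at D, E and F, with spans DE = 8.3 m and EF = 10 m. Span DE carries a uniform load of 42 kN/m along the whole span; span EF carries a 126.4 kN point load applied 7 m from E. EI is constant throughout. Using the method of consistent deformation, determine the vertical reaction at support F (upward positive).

R_F = 62.65 kN

Take M_E as the redundant. Released structure: two simple spans DE and EF with a hinge at E.
Discontinuity in slope at E on the released structure — sum the simple-span end rotations:
  span DE: UDL 42: wL³/(24EI) = 1001/EI
  span EF: point load 126.4 at a = 7: Pab(L + b)/(6LEI) = 575.1/EI
  relative rotation θ_0 = (1001 + 575.1)/EI = 1576/EI
A unit hogging moment at E produces rotation L₁/(3EI) + L₂/(3EI) = 6.1/EI.
Compatibility: M_E·(L₁+L₂)/(3EI) = θ_0, giving M_E = 258.3 kN·m (hogging).
Span EF, ΣM about F: R_E^{EF}·10 = 379.2 + 258.3, so R_E^{EF} = 63.75 kN and R_F = 126.4 − 63.75 = 62.65 kN.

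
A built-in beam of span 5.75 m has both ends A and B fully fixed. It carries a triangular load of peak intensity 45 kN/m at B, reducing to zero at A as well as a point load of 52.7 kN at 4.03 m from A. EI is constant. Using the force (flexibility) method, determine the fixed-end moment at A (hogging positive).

M_A = 68.6 kN·m

Take the two fixed-end moments M_A, M_B as redundants; the released structure is the simple span AB.
On the primary (simply-supported) span, the end slopes from the loading are:
  at A: triangular load, peak 45: 7w₀L³/(360EI) = 166.3/EI
  at B: triangular load, peak 45: w₀L³/(45EI) = 190.1/EI
  at A: point load 52.7 at a = 4.03: Pab(L + b)/(6LEI) = 79.09/EI
  at B: point load 52.7 at a = 4.03: Pab(L + a)/(6LEI) = 103.6/EI
  θ_A0 = 245.4/EI,  θ_B0 = 293.7/EI
Flexibility coefficients: a unit moment at one end gives L/(3EI) there and L/(6EI) at the far end, so f₁₁ = f₂₂ = 1.917/EI and f₁₂ = f₂₁ = 0.9583/EI.
Compatibility — zero rotation at each built-in end:
  1.917 M_A + 0.9583 M_B = 245.4
  0.9583 M_A + 1.917 M_B = 293.7
Solving the pair gives M_A = 68.6 kN·m and M_B = 118.9 kN·m (hogging).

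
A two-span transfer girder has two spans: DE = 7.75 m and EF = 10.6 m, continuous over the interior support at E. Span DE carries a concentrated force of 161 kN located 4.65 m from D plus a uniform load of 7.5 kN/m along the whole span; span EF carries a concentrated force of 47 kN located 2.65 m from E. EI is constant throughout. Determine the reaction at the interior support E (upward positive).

Take M_E as the redundant. Released structure: two simple spans DE and EF with a hinge at E.
Rotations at E on the released spans (each span's end-slope, ×1/EI):
  span DE: point load 161 at a = 4.65: Pab(L + a)/(6LEI) = 618.9/EI
  span DE: UDL 7.5: wL³/(24EI) = 145.5/EI
  span EF: point load 47 at a = 2.65: Pab(L + b)/(6LEI) = 288.8/EI
  relative rotation θ_0 = (764.3 + 288.8)/EI = 1053/EI
A unit hogging moment at E produces rotation L₁/(3EI) + L₂/(3EI) = 6.117/EI.
Compatibility: M_E·(L₁+L₂)/(3EI) = θ_0, giving M_E = 172.2 kN·m (hogging).
Span DE, ΣM about D with M_E applied at E: R_E^{DE}·7.75 = 973.9 + 172.2, so R_E^{DE} = 147.9 kN and R_D = 219.1 − 147.9 = 71.25 kN.
Span EF, ΣM about F: R_E^{EF}·10.6 = 373.6 + 172.2, so R_E^{EF} = 51.49 kN and R_F = 47 − 51.49 = -4.493 kN.
R_E = 147.9 + 51.49 = 199.4 kN.

R_E = 199.4 kN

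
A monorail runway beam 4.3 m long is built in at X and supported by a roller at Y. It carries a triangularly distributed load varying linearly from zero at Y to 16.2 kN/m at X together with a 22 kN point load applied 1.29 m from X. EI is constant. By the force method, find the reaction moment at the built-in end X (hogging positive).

Remove the prop at Y; the released (primary) structure is a cantilever built in at X.
Free-end deflection of the primary structure under the applied loading (downward +):
  triangular load, peak 16.2 at the fixed end: w₀L⁴/(30EI) = 184.6/EI
  point load 22 at a = 1.29: Pa²(3L − a)/(6EI) = 70.84/EI
  δ_0 = 255.5/EI
Flexibility coefficient — unit upward force at Y: δ_{YY} = L³/(3EI) = 26.5/EI.
Compatibility at Y: δ_0 − R_Y·δ_{YY} = 0, so R_Y = 255.5/26.5 = 9.639 kN.
Moment equilibrium about X: M_X = Σ(load moments about X) − R_Y·L = 78.3 − 9.639×4.3 = 36.86 kN·m.

M_X = 36.86 kN·m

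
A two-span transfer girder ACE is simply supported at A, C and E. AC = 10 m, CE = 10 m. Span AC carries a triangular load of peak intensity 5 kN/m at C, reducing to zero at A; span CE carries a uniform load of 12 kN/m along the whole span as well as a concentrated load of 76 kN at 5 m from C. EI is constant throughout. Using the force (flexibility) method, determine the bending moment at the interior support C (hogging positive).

M_C = 162.9 kN·m

Take M_C as the redundant. Released structure: two simple spans AC and CE with a hinge at C.
End slopes at the hinge C, treating each span as simply supported:
  span AC: triangular load, peak 5: w₀L³/(45EI) = 111.1/EI
  span CE: UDL 12: wL³/(24EI) = 500/EI
  span CE: point load 76 at a = 5: Pab(L + b)/(6LEI) = 475/EI
  relative rotation θ_0 = (111.1 + 975)/EI = 1086/EI
A unit hogging moment at C produces rotation L₁/(3EI) + L₂/(3EI) = 6.667/EI.
Slope continuity at C: θ_0 = M_C·6.667/EI, so M_C = 1086/6.667 = 162.9 kN·m (hogging).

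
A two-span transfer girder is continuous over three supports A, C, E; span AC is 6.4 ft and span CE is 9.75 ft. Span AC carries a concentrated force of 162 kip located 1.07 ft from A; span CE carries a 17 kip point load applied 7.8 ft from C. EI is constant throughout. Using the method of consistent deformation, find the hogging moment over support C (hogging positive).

M_C = 42.99 kip·ft

Release continuity at C by inserting a hinge; the redundant is the internal moment M_C. The primary structure is two simply-supported spans AC and CE.
Discontinuity in slope at C on the released structure — sum the simple-span end rotations:
  span AC: point load 162 at a = 1.07: Pab(L + a)/(6LEI) = 179.7/EI
  span CE: point load 17 at a = 7.8: Pab(L + b)/(6LEI) = 51.71/EI
  relative rotation θ_0 = (179.7 + 51.71)/EI = 231.4/EI
A unit hogging moment at C produces rotation L₁/(3EI) + L₂/(3EI) = 5.383/EI.
Slope continuity at C: θ_0 = M_C·5.383/EI, so M_C = 231.4/5.383 = 42.99 kip·ft (hogging).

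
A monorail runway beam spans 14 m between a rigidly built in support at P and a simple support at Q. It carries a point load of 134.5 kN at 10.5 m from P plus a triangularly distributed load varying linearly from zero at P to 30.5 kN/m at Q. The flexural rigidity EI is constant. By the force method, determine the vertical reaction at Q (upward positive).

R_Q = 202.5 kN

Remove the prop at Q; the released (primary) structure is a cantilever built in at P.
Downward deflection at the released point Q due to the loads:
  point load 134.5 at a = 10.5: Pa²(3L − a)/(6EI) = 77850/EI
  triangular load, peak 30.5 at the free end: 11w₀L⁴/(120EI) = 107405/EI
  δ_0 = 185255/EI
Tip deflection under a unit load at Q: L³/(3EI) = 914.7/EI.
Compatibility at Q: δ_0 − R_Q·δ_{QQ} = 0, so R_Q = 185255/914.7 = 202.5 kN.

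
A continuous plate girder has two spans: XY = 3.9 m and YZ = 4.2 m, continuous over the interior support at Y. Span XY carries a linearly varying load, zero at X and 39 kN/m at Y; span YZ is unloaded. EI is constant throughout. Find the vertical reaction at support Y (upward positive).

Release continuity at Y by inserting a hinge; the redundant is the internal moment M_Y. The primary structure is two simply-supported spans XY and YZ.
Rotations at Y on the released spans (each span's end-slope, ×1/EI):
  span XY: triangular load, peak 39: w₀L³/(45EI) = 51.41/EI
  relative rotation θ_0 = (51.41 + 0)/EI = 51.41/EI
A unit hogging moment at Y produces rotation L₁/(3EI) + L₂/(3EI) = 2.7/EI.
Slope continuity at Y: θ_0 = M_Y·2.7/EI, so M_Y = 51.41/2.7 = 19.04 kN·m (hogging).
Span XY, ΣM about X with M_Y applied at Y: R_Y^{XY}·3.9 = 197.7 + 19.04, so R_Y^{XY} = 55.58 kN and R_X = 76.05 − 55.58 = 20.47 kN.
Span YZ, ΣM about Z: R_Y^{YZ}·4.2 = 0 + 19.04, so R_Y^{YZ} = 4.533 kN and R_Z = 0 − 4.533 = -4.533 kN.
R_Y = 55.58 + 4.533 = 60.12 kN.

R_Y = 60.12 kN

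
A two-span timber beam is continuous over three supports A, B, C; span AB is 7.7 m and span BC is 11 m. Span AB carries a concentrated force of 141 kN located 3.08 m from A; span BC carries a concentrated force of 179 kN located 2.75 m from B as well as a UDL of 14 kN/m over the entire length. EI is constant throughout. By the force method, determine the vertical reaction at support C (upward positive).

R_C = 86.32 kN

Insert a hinge at B; M_B is the redundant, and each span becomes simply supported.
Discontinuity in slope at B on the released structure — sum the simple-span end rotations:
  span AB: point load 141 at a = 3.08: Pab(L + a)/(6LEI) = 468.2/EI
  span BC: point load 179 at a = 2.75: Pab(L + b)/(6LEI) = 1184/EI
  span BC: UDL 14: wL³/(24EI) = 776.4/EI
  relative rotation θ_0 = (468.2 + 1961)/EI = 2429/EI
A unit hogging moment at B produces rotation L₁/(3EI) + L₂/(3EI) = 6.233/EI.
Slope continuity at B: θ_0 = M_B·6.233/EI, so M_B = 2429/6.233 = 389.7 kN·m (hogging).
Span BC, ΣM about C: R_B^{BC}·11 = 2324 + 389.7, so R_B^{BC} = 246.7 kN and R_C = 333 − 246.7 = 86.32 kN.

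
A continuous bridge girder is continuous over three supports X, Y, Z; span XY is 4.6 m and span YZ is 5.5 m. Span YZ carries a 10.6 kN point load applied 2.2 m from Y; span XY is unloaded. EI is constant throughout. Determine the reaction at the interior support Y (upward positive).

R_Y = 8.793 kN

Release continuity at Y by inserting a hinge; the redundant is the internal moment M_Y. The primary structure is two simply-supported spans XY and YZ.
End slopes at the hinge Y, treating each span as simply supported:
  span YZ: point load 10.6 at a = 2.2: Pab(L + b)/(6LEI) = 20.52/EI
  relative rotation θ_0 = (0 + 20.52)/EI = 20.52/EI
A unit hogging moment at Y produces rotation L₁/(3EI) + L₂/(3EI) = 3.367/EI.
Compatibility: M_Y·(L₁+L₂)/(3EI) = θ_0, giving M_Y = 6.096 kN·m (hogging).
Span XY, ΣM about X with M_Y applied at Y: R_Y^{XY}·4.6 = 0 + 6.096, so R_Y^{XY} = 1.325 kN and R_X = 0 − 1.325 = -1.325 kN.
Span YZ, ΣM about Z: R_Y^{YZ}·5.5 = 34.98 + 6.096, so R_Y^{YZ} = 7.468 kN and R_Z = 10.6 − 7.468 = 3.132 kN.
R_Y = 1.325 + 7.468 = 8.793 kN.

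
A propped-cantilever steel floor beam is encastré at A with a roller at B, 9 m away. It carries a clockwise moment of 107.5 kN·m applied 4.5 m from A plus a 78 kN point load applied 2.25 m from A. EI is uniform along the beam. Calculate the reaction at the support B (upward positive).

R_B = 20.14 kN

Release the roller at B. Primary structure: cantilever fixed at A.
Downward deflection at the released point B due to the loads:
  clockwise couple 107.5 at a = 4.5: M₀a(2L − a)/(2EI) = 3265/EI
  point load 78 at a = 2.25: Pa²(3L − a)/(6EI) = 1629/EI
  δ_0 = 4894/EI
Tip deflection under a unit load at B: L³/(3EI) = 243/EI.
Compatibility at B: δ_0 − R_B·δ_{BB} = 0, so R_B = 4894/243 = 20.14 kN.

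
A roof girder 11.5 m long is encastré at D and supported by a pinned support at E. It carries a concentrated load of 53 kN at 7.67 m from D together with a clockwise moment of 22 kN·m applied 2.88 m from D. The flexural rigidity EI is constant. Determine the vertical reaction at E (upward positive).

R_E = 28.76 kN

Take the reaction at E as the redundant and release it; the primary structure is a cantilever fixed at D.
Downward deflection at the released point E due to the loads:
  point load 53 at a = 7.67: Pa²(3L − a)/(6EI) = 13942/EI
  clockwise couple 22 at a = 2.88: M₀a(2L − a)/(2EI) = 637.4/EI
  δ_0 = 14580/EI
Flexibility coefficient — unit upward force at E: δ_{EE} = L³/(3EI) = 507/EI.
Compatibility at E: δ_0 − R_E·δ_{EE} = 0, so R_E = 14580/507 = 28.76 kN.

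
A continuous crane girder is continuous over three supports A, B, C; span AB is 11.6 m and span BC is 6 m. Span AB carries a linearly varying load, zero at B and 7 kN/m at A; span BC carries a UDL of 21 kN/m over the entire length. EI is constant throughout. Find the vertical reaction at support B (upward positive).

Insert a hinge at B; M_B is the redundant, and each span becomes simply supported.
Rotations at B on the released spans (each span's end-slope, ×1/EI):
  span AB: triangular load, peak 7: 7w₀L³/(360EI) = 212.5/EI
  span BC: UDL 21: wL³/(24EI) = 189/EI
  relative rotation θ_0 = (212.5 + 189)/EI = 401.5/EI
A unit hogging moment at B produces rotation L₁/(3EI) + L₂/(3EI) = 5.867/EI.
Compatibility: M_B·(L₁+L₂)/(3EI) = θ_0, giving M_B = 68.43 kN·m (hogging).
Span AB, ΣM about A with M_B applied at B: R_B^{AB}·11.6 = 157 + 68.43, so R_B^{AB} = 19.43 kN and R_A = 40.6 − 19.43 = 21.17 kN.
Span BC, ΣM about C: R_B^{BC}·6 = 378 + 68.43, so R_B^{BC} = 74.4 kN and R_C = 126 − 74.4 = 51.6 kN.
R_B = 19.43 + 74.4 = 93.84 kN.

R_B = 93.84 kN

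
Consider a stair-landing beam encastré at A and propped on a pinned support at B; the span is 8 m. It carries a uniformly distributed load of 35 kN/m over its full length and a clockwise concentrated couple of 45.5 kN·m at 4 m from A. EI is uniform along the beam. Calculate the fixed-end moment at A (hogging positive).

M_A = 274.3 kN·m

Release the roller at B. Primary structure: cantilever fixed at A.
Deflection at B on the released cantilever, summing each load's contribution:
  UDL 35: wL⁴/(8EI) = 17920/EI
  clockwise couple 45.5 at a = 4: M₀a(2L − a)/(2EI) = 1092/EI
  δ_0 = 19012/EI
Tip deflection under a unit load at B: L³/(3EI) = 170.7/EI.
The prop prevents deflection at B: R_B = δ_0/δ_{BB} = 19012/170.7 = 111.4 kN.
Moment equilibrium about A: M_A = Σ(load moments about A) − R_B·L = 1166 − 111.4×8 = 274.3 kN·m.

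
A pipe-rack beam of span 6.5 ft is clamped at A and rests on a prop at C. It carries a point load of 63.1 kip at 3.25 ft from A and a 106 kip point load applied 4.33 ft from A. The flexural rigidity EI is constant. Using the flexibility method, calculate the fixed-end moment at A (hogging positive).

M_A = 179.1 kip·ft

Release the roller at C. Primary structure: cantilever fixed at A.
Primary-structure tip deflection at C by superposition:
  point load 63.1 at a = 3.25: Pa²(3L − a)/(6EI) = 1805/EI
  point load 106 at a = 4.33: Pa²(3L − a)/(6EI) = 5025/EI
  δ_0 = 6830/EI
Flexibility coefficient — unit upward force at C: δ_{CC} = L³/(3EI) = 91.54/EI.
The prop prevents deflection at C: R_C = δ_0/δ_{CC} = 6830/91.54 = 74.61 kip.
Moment equilibrium about A: M_A = Σ(load moments about A) − R_C·L = 664.1 − 74.61×6.5 = 179.1 kip·ft.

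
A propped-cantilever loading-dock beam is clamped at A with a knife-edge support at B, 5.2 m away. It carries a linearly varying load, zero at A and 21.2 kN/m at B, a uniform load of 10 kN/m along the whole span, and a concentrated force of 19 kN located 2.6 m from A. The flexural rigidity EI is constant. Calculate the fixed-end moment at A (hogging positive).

M_A = 85.76 kN·m

Release the roller at B. Primary structure: cantilever fixed at A.
Downward deflection at the released point B due to the loads:
  triangular load, peak 21.2 at the free end: 11w₀L⁴/(120EI) = 1421/EI
  UDL 10: wL⁴/(8EI) = 914/EI
  point load 19 at a = 2.6: Pa²(3L − a)/(6EI) = 278.3/EI
  δ_0 = 2613/EI
Flexibility coefficient — unit upward force at B: δ_{BB} = L³/(3EI) = 46.87/EI.
Compatibility at B: δ_0 − R_B·δ_{BB} = 0, so R_B = 2613/46.87 = 55.75 kN.
Moment equilibrium about A: M_A = Σ(load moments about A) − R_B·L = 375.7 − 55.75×5.2 = 85.76 kN·m.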